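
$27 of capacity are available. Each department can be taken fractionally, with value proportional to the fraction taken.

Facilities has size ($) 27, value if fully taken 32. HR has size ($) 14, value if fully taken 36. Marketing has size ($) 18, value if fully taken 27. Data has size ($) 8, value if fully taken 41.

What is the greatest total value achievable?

Best value per unit of size first: Data 41/8≈5.12, HR 36/14≈2.57, Marketing 27/18≈1.5, Facilities 32/27≈1.19.
All 8 $ of Data fit (value 41) → 19 remain.
HR: take in full, 14 $ for value 36 → 5 left.
Only 5 $ remain; take 5/18 of Marketing for value 27×5/18 = 7.5.
Total value = 84.5.

84.5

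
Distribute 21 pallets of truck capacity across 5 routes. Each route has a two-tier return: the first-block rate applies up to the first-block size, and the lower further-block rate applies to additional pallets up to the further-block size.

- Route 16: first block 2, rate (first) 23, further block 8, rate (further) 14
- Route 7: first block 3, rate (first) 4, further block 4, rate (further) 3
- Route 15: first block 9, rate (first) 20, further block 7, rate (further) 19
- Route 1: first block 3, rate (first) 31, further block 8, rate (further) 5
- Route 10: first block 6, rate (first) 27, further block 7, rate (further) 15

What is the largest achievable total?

Order all 10 blocks by rate: Route 1/tier1 31 > Route 10/tier1 27 > Route 16/tier1 23 > Route 15/tier1 20 > Route 15/tier2 19 > Route 10/tier2 15 > Route 16/tier2 14 > Route 1/tier2 5 > Route 7/tier1 4 > Route 7/tier2 3.
Route 1 tier1 at 31: fill all 3 ; 18 left.
Fill Route 10 tier1 block (6 at 27) ; 12 left.
Fill Route 16 tier1 block (2 at 23) ; 10 left.
Route 15 tier1 at 20: fill all 9 ; 1 left.
Route 15 tier2 at 19: only 1 left, fill 1.
Total = 31×3 + 27×6 + 23×2 + 20×9 + 19×1 = 500.

500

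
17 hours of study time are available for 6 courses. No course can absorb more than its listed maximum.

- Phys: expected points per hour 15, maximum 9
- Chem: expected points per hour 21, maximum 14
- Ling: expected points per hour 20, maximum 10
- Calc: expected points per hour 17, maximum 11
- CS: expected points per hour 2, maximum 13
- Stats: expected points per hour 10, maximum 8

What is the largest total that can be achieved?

354

Rank by expected points per hour: Chem 21 > Ling 20 > Calc 17 > Phys 15 > Stats 10 > CS 2.
Chem: +14 to 14 (cap) ; 3 left.
Ling has room for 10 but only 3 remain, so it gets 3.
Total = 21×14 + 20×3 = 354.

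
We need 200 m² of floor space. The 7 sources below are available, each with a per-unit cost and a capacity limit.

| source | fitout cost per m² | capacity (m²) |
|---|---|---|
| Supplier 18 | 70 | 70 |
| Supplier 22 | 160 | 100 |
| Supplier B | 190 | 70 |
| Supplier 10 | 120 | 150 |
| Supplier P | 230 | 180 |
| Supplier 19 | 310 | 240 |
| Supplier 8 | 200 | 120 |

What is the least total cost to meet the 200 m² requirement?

20500

Cheapest first:
Supplier 18 at 70: take all 70 m² → 130 still needed.
Supplier 10 (120): take the remaining 130 → done.
Supplier 22, Supplier B, Supplier 8, Supplier P, Supplier 19: unused.
Cost = 70×70 + 130×120 = 20500.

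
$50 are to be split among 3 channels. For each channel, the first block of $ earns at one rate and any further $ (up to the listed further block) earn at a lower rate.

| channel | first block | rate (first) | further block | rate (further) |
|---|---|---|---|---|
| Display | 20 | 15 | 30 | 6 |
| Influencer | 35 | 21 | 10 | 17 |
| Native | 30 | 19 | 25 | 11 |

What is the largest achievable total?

1020

Treat each block as its own option and order by rate: Influencer/first 21 > Native/first 19 > Influencer/second 17 > Display/first 15 > Native/second 11 > Display/second 6.
Influencer/first (21): +35 → 15 left.
Native/first: +15 of 30 at 19; pool empty.
Total = 21×35 + 19×15 = 1020.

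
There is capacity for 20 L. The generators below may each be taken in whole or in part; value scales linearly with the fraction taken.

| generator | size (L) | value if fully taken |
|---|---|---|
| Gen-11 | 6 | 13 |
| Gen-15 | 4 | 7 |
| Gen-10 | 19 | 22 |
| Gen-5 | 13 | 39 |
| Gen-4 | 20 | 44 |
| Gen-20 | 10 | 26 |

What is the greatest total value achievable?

Sort by value density: Gen-5 39/13≈3, Gen-20 26/10≈2.6, Gen-4 44/20≈2.2, Gen-11 13/6≈2.17, Gen-15 7/4≈1.75, Gen-10 22/19≈1.16.
All 13 L of Gen-5 fit (value 39) — 7 remain.
Fill the last 7 L with part of Gen-20: 7/10 of it earns 18.2.
Total value = 57.2.

57.2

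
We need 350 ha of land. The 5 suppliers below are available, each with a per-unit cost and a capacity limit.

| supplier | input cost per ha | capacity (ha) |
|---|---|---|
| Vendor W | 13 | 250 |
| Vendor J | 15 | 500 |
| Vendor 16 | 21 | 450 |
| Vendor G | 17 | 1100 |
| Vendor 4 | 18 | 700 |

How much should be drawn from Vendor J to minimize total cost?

100

Use suppliers in increasing cost order.
Vendor W (13): use full 250 ; 100 ha to go.
Vendor J (15): take the remaining 100 ; done.
Vendor G, Vendor 4, Vendor 16: unused.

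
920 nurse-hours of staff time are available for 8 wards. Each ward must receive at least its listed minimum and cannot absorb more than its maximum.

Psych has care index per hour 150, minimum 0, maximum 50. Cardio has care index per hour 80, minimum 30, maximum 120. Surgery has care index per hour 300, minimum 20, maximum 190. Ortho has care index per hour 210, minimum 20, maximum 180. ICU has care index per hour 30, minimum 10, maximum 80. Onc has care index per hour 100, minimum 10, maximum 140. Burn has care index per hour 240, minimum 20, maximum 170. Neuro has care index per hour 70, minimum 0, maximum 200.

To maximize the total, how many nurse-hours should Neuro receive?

60

Meeting every minimum uses 0+30+20+20+10+10+20+0 = 110 nurse-hours, leaving 810.
Order the wards by care index per hour: Surgery 300 > Burn 240 > Ortho 210 > Psych 150 > Onc 100 > Cardio 80 > Neuro 70 > ICU 30.
Give Surgery 170 more to hit its cap of 190 → 640 left.
Burn takes 150 more to reach its cap of 170 → 490 left.
Give Ortho 160 more to hit its cap of 180 → 330 left.
Psych takes 50 more to reach its cap of 50 → 280 left.
Onc: +130 to 140 (cap) → 150 left.
Give Cardio 90 more to hit its cap of 120 → 60 left.
Neuro: +60 (room for 200) → 60. Pool exhausted.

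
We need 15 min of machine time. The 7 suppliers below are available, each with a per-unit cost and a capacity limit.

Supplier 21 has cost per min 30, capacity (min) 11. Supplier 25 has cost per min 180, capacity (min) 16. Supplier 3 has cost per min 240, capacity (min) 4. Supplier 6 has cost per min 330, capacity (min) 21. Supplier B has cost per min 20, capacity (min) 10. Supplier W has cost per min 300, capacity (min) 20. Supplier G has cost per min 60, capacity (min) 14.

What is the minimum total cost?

Use suppliers in increasing cost order.
Supplier B (20): use full 10 → 5 min to go.
Supplier 21 (30): take the remaining 5 → done.
Supplier G, Supplier 25, Supplier 3, Supplier W, Supplier 6: unused.
Cost = 10×20 + 5×30 = 350.

350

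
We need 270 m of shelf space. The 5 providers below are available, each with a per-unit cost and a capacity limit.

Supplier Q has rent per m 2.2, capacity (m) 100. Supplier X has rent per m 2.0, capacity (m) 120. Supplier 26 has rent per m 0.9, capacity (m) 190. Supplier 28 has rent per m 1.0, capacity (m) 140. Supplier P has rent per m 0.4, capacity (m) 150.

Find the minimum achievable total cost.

168

Use providers in increasing cost order.
Supplier P at 0.4: take all 150 m — 120 still needed.
Supplier 26 (0.9): take the remaining 120 — done.
Supplier 28, Supplier X, Supplier Q: unused.
Cost = 150×0.4 + 120×0.9 = 168.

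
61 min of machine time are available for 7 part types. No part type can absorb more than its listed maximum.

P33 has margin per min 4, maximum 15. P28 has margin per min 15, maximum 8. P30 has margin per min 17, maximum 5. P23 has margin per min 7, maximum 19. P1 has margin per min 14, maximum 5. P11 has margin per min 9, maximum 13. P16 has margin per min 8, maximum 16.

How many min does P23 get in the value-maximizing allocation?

Highest margin per min first: P30 17 > P28 15 > P1 14 > P11 9 > P16 8 > P23 7 > P33 4.
P30: +5 to 5 (cap) → 56 left.
P28 takes 8 to reach its cap of 8 → 48 left.
Give P1 5 to hit its cap of 5 → 43 left.
P11: +13 to 13 (cap) → 30 left.
Give P16 16 to hit its cap of 16 → 14 left.
P23 has room for 19 but only 14 remain, so it gets 14.

14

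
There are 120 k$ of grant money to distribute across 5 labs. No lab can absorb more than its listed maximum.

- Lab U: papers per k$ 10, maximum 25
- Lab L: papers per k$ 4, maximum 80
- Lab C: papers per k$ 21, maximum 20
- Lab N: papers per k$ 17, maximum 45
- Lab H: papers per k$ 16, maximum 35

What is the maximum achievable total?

Order the labs by papers per k$: Lab C 21 > Lab N 17 > Lab H 16 > Lab U 10 > Lab L 4.
Give Lab C 20 to hit its cap of 20 — 100 left.
Lab N takes 45 to reach its cap of 45 — 55 left.
Give Lab H 35 to hit its cap of 35 — 20 left.
Only 20 left; Lab U takes them to reach 20.
Total = 10×20 + 21×20 + 17×45 + 16×35 = 1945.

1945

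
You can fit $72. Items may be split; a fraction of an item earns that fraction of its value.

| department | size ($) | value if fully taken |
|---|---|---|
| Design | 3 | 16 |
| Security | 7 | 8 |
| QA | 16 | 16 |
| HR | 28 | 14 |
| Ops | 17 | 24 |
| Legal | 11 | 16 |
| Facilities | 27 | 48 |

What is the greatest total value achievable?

119

Best value per unit of size first: Design 16/3≈5.33, Facilities 48/27≈1.78, Legal 16/11≈1.45, Ops 24/17≈1.41, Security 8/7≈1.14, QA 16/16≈1, HR 14/28≈0.5.
All 3 $ of Design fit (value 16) ; 69 remain.
All 27 $ of Facilities fit (value 48) ; 42 remain.
Take all of Legal (11 $, value 16) ; 31 $ left.
Ops: take in full, 17 $ for value 24 ; 14 left.
Security: take in full, 7 $ for value 8 ; 7 left.
Fill the last 7 $ with part of QA: 7/16 of it earns 7.
Total value = 119.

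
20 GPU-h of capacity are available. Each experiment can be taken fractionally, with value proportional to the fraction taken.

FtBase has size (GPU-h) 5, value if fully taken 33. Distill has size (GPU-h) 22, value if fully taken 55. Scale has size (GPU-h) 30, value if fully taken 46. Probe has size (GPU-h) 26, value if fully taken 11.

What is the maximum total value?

Rank by value-to-size ratio: FtBase 33/5≈6.6, Distill 55/22≈2.5, Scale 46/30≈1.53, Probe 11/26≈0.423.
All 5 GPU-h of FtBase fit (value 33) → 15 remain.
Fill the last 15 GPU-h with part of Distill: 15/22 of it earns 37.5.
Total value = 70.5.

70.5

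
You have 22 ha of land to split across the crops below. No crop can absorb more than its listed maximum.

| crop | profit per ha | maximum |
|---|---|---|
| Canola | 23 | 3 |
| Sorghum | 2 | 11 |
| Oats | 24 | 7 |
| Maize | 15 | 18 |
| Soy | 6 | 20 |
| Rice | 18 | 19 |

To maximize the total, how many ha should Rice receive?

12

Highest profit per ha first: Oats 24 > Canola 23 > Rice 18 > Maize 15 > Soy 6 > Sorghum 2.
Oats: +7 to 7 (cap) — 15 left.
Canola: +3 to 3 (cap) — 12 left.
Rice has room for 19 but only 12 remain, so it gets 12.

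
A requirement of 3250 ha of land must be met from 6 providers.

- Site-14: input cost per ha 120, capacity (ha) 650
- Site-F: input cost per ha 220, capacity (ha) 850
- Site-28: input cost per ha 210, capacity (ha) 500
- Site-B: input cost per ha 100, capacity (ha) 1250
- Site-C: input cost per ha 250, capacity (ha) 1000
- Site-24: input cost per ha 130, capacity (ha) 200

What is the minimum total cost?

Use providers in increasing cost order.
Site-B at 100: take all 1250 ha → 2000 still needed.
Take 650 from Site-14 at 120 → need 1350 more.
Site-24 (130): use full 200 → 1150 ha to go.
Site-28 (210): use full 500 → 650 ha to go.
Take 650 from Site-F at 220 to finish.
Site-C: unused.
Cost = 1250×100 + 650×120 + 200×130 + 500×210 + 650×220 = 477000.

477000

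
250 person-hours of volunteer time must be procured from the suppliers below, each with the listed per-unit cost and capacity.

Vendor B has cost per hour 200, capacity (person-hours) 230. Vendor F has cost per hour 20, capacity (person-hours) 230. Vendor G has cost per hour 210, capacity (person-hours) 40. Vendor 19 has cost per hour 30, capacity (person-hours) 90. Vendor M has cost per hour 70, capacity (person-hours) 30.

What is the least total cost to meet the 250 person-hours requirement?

Fill from the cheapest supplier first.
Vendor F (20): use full 230 — 20 person-hours to go.
Vendor 19 at 30: take 20 of its 90 — requirement met.
Vendor M, Vendor B, Vendor G: unused.
Cost = 230×20 + 20×30 = 5200.

5200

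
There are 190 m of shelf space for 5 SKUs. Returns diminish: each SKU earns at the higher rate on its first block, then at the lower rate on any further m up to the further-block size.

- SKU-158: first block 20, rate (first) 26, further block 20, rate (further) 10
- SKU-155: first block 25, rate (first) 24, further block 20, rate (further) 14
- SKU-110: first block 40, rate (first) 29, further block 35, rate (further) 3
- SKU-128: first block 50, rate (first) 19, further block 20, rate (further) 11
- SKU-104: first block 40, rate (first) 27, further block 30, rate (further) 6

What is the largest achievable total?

Order all 10 blocks by rate: SKU-110/tier1 29 > SKU-104/tier1 27 > SKU-158/tier1 26 > SKU-155/tier1 24 > SKU-128/tier1 19 > SKU-155/tier2 14 > SKU-128/tier2 11 > SKU-158/tier2 10 > SKU-104/tier2 6 > SKU-110/tier2 3.
SKU-110 tier1 at 29: fill all 40 ; 150 left.
Fill SKU-104 tier1 block (40 at 27) ; 110 left.
Fill SKU-158 tier1 block (20 at 26) ; 90 left.
SKU-155 tier1 at 24: fill all 25 ; 65 left.
Fill SKU-128 tier1 block (50 at 19) ; 15 left.
SKU-155/tier2: +15 of 20 at 14; pool empty.
Total = 29×40 + 27×40 + 26×20 + 24×25 + 19×50 + 14×15 = 4520.

4520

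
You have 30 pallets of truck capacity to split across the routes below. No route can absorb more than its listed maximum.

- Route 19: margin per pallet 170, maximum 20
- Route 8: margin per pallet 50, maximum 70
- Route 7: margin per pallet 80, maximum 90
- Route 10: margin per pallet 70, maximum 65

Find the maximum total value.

Order the routes by margin per pallet: Route 19 170 > Route 7 80 > Route 10 70 > Route 8 50.
Route 19 takes 20 to reach its cap of 20 → 10 left.
Route 7: +10 (room for 90) → 10. Pool exhausted.
Total = 170×20 + 80×10 = 4200.

4200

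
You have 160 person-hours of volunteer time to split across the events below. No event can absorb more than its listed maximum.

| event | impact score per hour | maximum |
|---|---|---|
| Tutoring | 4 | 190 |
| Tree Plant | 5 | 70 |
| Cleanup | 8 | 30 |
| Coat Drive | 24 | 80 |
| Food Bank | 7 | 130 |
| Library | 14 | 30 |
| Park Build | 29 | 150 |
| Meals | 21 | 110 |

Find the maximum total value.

4590

Rank by impact score per hour: Park Build 29 > Coat Drive 24 > Meals 21 > Library 14 > Cleanup 8 > Food Bank 7 > Tree Plant 5 > Tutoring 4.
Park Build: +150 to 150 (cap) — 10 left.
Only 10 left; Coat Drive takes them to reach 10.
Total = 24×10 + 29×150 = 4590.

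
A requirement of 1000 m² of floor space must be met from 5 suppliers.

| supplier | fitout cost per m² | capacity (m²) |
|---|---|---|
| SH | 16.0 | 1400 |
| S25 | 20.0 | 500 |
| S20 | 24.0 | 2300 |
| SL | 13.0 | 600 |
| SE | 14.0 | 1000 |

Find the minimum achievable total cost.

13400

Fill from the cheapest supplier first.
SL (13.0): use full 600 → 400 m² to go.
SE at 14.0: take 400 of its 1000 → requirement met.
SH, S25, S20: unused.
Cost = 600×13.0 + 400×14.0 = 13400.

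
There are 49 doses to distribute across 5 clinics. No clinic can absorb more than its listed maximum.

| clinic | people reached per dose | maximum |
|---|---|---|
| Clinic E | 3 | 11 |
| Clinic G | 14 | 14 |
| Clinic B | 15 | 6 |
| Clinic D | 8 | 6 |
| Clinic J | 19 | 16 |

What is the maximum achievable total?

659

Rank by people reached per dose: Clinic J 19 > Clinic B 15 > Clinic G 14 > Clinic D 8 > Clinic E 3.
Give Clinic J 16 to hit its cap of 16 — 33 left.
Give Clinic B 6 to hit its cap of 6 — 27 left.
Clinic G takes 14 to reach its cap of 14 — 13 left.
Clinic D: +6 to 6 (cap) — 7 left.
Clinic E has room for 11 but only 7 remain, so it gets 7.
Total = 3×7 + 14×14 + 15×6 + 8×6 + 19×16 = 659.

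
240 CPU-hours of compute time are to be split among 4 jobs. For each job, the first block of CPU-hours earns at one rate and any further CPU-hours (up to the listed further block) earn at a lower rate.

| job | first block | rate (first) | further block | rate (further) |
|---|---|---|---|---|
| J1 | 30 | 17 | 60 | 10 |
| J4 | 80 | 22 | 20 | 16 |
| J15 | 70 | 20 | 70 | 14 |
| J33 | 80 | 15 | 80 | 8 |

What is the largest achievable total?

4590

Order all 8 blocks by rate: J4/tier1 22 > J15/tier1 20 > J1/tier1 17 > J4/tier2 16 > J33/tier1 15 > J15/tier2 14 > J1/tier2 10 > J33/tier2 8.
Fill J4 tier1 block (80 at 22) ; 160 left.
J15 tier1 at 20: fill all 70 ; 90 left.
J1 tier1 at 17: fill all 30 ; 60 left.
Fill J4 tier2 block (20 at 16) ; 40 left.
40 remain; put them into J33 tier1 at 15.
Total = 22×80 + 20×70 + 17×30 + 16×20 + 15×40 = 4590.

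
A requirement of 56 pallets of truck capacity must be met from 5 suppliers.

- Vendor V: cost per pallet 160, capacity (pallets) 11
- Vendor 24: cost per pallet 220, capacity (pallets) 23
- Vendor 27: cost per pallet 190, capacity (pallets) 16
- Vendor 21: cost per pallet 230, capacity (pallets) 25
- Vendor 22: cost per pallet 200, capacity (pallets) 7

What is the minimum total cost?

11040

Cheapest first:
Vendor V at 160: take all 11 pallets — 45 still needed.
Vendor 27 (190): use full 16 — 29 pallets to go.
Take 7 from Vendor 22 at 200 — need 22 more.
Vendor 24 (220): take the remaining 22 — done.
Vendor 21: unused.
Cost = 11×160 + 16×190 + 7×200 + 22×220 = 11040.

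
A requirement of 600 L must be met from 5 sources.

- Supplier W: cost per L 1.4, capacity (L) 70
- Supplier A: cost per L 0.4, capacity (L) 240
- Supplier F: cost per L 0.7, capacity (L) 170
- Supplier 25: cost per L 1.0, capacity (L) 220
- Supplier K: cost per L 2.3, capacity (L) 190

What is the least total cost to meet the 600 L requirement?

405

Use sources in increasing cost order.
Take 240 from Supplier A at 0.4 ; need 360 more.
Supplier F (0.7): use full 170 ; 190 L to go.
Take 190 from Supplier 25 at 1.0 to finish.
Supplier W, Supplier K: unused.
Cost = 240×0.4 + 170×0.7 + 190×1.0 = 405.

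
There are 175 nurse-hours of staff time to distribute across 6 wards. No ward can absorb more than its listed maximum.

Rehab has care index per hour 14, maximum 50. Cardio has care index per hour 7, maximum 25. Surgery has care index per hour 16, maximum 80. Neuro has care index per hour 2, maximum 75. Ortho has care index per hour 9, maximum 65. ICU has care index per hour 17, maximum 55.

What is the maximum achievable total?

2775

Rank by care index per hour: ICU 17 > Surgery 16 > Rehab 14 > Ortho 9 > Cardio 7 > Neuro 2.
ICU: +55 to 55 (cap) → 120 left.
Surgery takes 80 to reach its cap of 80 → 40 left.
Rehab has room for 50 but only 40 remain, so it gets 40.
Total = 14×40 + 16×80 + 17×55 = 2775.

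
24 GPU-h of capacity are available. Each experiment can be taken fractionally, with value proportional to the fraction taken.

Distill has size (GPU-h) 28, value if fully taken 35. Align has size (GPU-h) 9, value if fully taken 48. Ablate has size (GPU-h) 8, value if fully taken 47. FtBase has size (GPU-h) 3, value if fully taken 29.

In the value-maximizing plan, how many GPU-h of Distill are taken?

4

Sort by value density: FtBase 29/3≈9.67, Ablate 47/8≈5.88, Align 48/9≈5.33, Distill 35/28≈1.25.
Take all of FtBase (3 GPU-h, value 29) ; 21 GPU-h left.
All 8 GPU-h of Ablate fit (value 47) ; 13 remain.
All 9 GPU-h of Align fit (value 48) ; 4 remain.
Fill the last 4 GPU-h with part of Distill: 4/28 of it earns 5.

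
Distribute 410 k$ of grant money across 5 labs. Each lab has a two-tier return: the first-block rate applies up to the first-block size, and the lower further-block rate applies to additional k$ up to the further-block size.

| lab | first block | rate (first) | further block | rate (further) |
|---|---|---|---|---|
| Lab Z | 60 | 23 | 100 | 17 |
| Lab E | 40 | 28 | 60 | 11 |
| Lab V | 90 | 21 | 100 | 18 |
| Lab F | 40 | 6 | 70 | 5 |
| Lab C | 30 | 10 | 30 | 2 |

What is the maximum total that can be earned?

8110

Treat each block as its own option and order by rate: Lab E/first 28 > Lab Z/first 23 > Lab V/first 21 > Lab V/second 18 > Lab Z/second 17 > Lab E/second 11 > Lab C/first 10 > Lab F/first 6 > Lab F/second 5 > Lab C/second 2.
Lab E first at 28: fill all 40 → 370 left.
Lab Z/first (23): +60 → 310 left.
Fill Lab V first block (90 at 21) → 220 left.
Lab V second at 18: fill all 100 → 120 left.
Lab Z second at 17: fill all 100 → 20 left.
Lab E/second: +20 of 60 at 11; pool empty.
Total = 28×40 + 23×60 + 21×90 + 18×100 + 17×100 + 11×20 = 8110.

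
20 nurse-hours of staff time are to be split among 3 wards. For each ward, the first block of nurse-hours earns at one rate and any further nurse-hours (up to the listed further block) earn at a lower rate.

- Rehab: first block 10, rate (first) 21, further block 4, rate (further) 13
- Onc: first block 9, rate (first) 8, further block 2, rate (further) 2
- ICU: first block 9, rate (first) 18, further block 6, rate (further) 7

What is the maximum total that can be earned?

Order all 6 blocks by rate: Rehab/tier1 21 > ICU/tier1 18 > Rehab/tier2 13 > Onc/tier1 8 > ICU/tier2 7 > Onc/tier2 2.
Rehab/tier1 (21): +10 — 10 left.
ICU tier1 at 18: fill all 9 — 1 left.
Rehab/tier2: +1 of 4 at 13; pool empty.
Total = 21×10 + 18×9 + 13×1 = 385.

385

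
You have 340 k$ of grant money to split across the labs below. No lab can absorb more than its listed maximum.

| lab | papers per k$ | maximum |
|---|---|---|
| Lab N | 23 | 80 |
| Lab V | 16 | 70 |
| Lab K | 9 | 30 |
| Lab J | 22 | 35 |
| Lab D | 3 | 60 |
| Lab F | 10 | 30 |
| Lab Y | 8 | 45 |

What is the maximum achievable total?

Rank by papers per k$: Lab N 23 > Lab J 22 > Lab V 16 > Lab F 10 > Lab K 9 > Lab Y 8 > Lab D 3.
Lab N: +80 to 80 (cap) — 260 left.
Lab J takes 35 to reach its cap of 35 — 225 left.
Lab V takes 70 to reach its cap of 70 — 155 left.
Give Lab F 30 to hit its cap of 30 — 125 left.
Give Lab K 30 to hit its cap of 30 — 95 left.
Lab Y takes 45 to reach its cap of 45 — 50 left.
Lab D has room for 60 but only 50 remain, so it gets 50.
Total = 23×80 + 16×70 + 9×30 + 22×35 + 3×50 + 10×30 + 8×45 = 4810.

4810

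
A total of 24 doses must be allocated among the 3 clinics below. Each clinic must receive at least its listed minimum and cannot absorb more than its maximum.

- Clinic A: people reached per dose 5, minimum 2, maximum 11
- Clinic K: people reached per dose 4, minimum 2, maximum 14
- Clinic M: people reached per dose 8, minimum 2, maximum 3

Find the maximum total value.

119

Meeting every minimum uses 2+2+2 = 6 doses, leaving 18.
Highest people reached per dose first: Clinic M 8 > Clinic A 5 > Clinic K 4.
Clinic M: +1 to 3 (cap) — 17 left.
Give Clinic A 9 more to hit its cap of 11 — 8 left.
Clinic K has room for 12 more but only 8 remain, so it gets 10.
Total = 5×11 + 4×10 + 8×3 = 119.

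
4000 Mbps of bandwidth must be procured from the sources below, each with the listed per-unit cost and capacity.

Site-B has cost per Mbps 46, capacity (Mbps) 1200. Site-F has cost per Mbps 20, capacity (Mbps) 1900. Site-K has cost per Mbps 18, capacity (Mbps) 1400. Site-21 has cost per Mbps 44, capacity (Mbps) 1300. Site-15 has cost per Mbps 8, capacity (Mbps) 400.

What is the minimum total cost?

Cheapest first:
Site-15 (8): use full 400 → 3600 Mbps to go.
Site-K at 18: take all 1400 Mbps → 2200 still needed.
Take 1900 from Site-F at 20 → need 300 more.
Take 300 from Site-21 at 44 to finish.
Site-B: unused.
Cost = 400×8 + 1400×18 + 1900×20 + 300×44 = 79600.

79600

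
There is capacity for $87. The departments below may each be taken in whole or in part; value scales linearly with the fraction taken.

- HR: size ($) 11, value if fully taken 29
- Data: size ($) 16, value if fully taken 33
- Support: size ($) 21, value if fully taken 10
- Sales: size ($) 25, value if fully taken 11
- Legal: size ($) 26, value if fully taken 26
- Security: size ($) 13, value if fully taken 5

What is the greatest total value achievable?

Best value per unit of size first: HR 29/11≈2.64, Data 33/16≈2.06, Legal 26/26≈1, Support 10/21≈0.476, Sales 11/25≈0.44, Security 5/13≈0.385.
HR: take in full, 11 $ for value 29 — 76 left.
Take all of Data (16 $, value 33) — 60 $ left.
Legal: take in full, 26 $ for value 26 — 34 left.
Support: take in full, 21 $ for value 10 — 13 left.
13 $ left: a 13/25 share of Sales gives 11×13/25 = 5.72.
Total value = 103.72.

103.72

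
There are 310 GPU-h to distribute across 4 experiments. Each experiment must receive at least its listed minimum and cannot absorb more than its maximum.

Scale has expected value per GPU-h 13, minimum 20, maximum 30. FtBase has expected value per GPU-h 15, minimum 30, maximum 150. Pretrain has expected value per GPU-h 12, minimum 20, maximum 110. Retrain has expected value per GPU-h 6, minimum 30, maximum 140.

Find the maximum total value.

Meeting every minimum uses 20+30+20+30 = 100 GPU-h, leaving 210.
Highest expected value per GPU-h first: FtBase 15 > Scale 13 > Pretrain 12 > Retrain 6.
Give FtBase 120 more to hit its cap of 150 — 90 left.
Give Scale 10 more to hit its cap of 30 — 80 left.
Only 80 left; Pretrain takes them to reach 100.
Total = 13×30 + 15×150 + 12×100 + 6×30 = 4020.

4020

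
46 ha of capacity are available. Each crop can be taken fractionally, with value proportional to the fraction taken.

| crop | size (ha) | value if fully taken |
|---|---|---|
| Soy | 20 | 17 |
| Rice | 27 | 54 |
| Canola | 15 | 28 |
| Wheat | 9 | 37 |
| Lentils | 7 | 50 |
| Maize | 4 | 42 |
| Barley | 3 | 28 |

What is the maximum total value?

203

Best value per unit of size first: Maize 42/4≈10.5, Barley 28/3≈9.33, Lentils 50/7≈7.14, Wheat 37/9≈4.11, Rice 54/27≈2, Canola 28/15≈1.87, Soy 17/20≈0.85.
Take all of Maize (4 ha, value 42) ; 42 ha left.
Barley: take in full, 3 ha for value 28 ; 39 left.
Take all of Lentils (7 ha, value 50) ; 32 ha left.
Wheat: take in full, 9 ha for value 37 ; 23 left.
Fill the last 23 ha with part of Rice: 23/27 of it earns 46.
Total value = 203.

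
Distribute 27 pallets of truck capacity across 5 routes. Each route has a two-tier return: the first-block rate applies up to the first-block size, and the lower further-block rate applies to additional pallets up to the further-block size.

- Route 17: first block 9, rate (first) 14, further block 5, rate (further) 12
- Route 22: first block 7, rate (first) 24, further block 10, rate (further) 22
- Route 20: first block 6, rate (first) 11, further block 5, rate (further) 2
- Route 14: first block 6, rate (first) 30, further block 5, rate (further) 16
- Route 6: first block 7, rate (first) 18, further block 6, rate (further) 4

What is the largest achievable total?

640

Rank every tier by rate: Route 14/tier1 30 > Route 22/tier1 24 > Route 22/tier2 22 > Route 6/tier1 18 > Route 14/tier2 16 > Route 17/tier1 14 > Route 17/tier2 12 > Route 20/tier1 11 > Route 6/tier2 4 > Route 20/tier2 2.
Route 14/tier1 (30): +6 — 21 left.
Fill Route 22 tier1 block (7 at 24) — 14 left.
Route 22/tier2 (22): +10 — 4 left.
Route 6/tier1: +4 of 7 at 18; pool empty.
Total = 30×6 + 24×7 + 22×10 + 18×4 = 640.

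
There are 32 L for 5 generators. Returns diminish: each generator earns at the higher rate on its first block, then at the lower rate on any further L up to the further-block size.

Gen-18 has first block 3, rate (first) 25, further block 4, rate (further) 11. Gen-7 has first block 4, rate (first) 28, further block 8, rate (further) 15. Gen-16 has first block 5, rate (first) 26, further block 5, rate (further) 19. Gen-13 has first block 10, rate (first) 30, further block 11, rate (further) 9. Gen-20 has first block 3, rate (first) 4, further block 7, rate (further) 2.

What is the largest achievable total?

787

Treat each block as its own option and order by rate: Gen-13/tier1 30 > Gen-7/tier1 28 > Gen-16/tier1 26 > Gen-18/tier1 25 > Gen-16/tier2 19 > Gen-7/tier2 15 > Gen-18/tier2 11 > Gen-13/tier2 9 > Gen-20/tier1 4 > Gen-20/tier2 2.
Fill Gen-13 tier1 block (10 at 30) ; 22 left.
Fill Gen-7 tier1 block (4 at 28) ; 18 left.
Gen-16/tier1 (26): +5 ; 13 left.
Gen-18 tier1 at 25: fill all 3 ; 10 left.
Gen-16 tier2 at 19: fill all 5 ; 5 left.
Gen-7 tier2 at 15: only 5 left, fill 5.
Total = 30×10 + 28×4 + 26×5 + 25×3 + 19×5 + 15×5 = 787.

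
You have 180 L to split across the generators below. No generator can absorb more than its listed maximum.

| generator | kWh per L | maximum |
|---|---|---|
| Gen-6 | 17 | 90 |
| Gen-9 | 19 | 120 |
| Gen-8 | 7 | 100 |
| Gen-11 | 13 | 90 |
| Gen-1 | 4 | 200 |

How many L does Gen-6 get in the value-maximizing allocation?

Order the generators by kWh per L: Gen-9 19 > Gen-6 17 > Gen-11 13 > Gen-8 7 > Gen-1 4.
Gen-9 takes 120 to reach its cap of 120 — 60 left.
Gen-6: +60 (room for 90) → 60. Pool exhausted.

60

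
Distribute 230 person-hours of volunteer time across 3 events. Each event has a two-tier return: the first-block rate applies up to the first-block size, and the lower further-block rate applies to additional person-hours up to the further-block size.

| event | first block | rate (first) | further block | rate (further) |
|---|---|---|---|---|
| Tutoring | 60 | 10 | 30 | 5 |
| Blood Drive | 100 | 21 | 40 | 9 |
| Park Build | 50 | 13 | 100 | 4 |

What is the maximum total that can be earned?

3530

Rank every tier by rate: Blood Drive/T1 21 > Park Build/T1 13 > Tutoring/T1 10 > Blood Drive/T2 9 > Tutoring/T2 5 > Park Build/T2 4.
Blood Drive/T1 (21): +100 → 130 left.
Park Build T1 at 13: fill all 50 → 80 left.
Fill Tutoring T1 block (60 at 10) → 20 left.
Blood Drive/T2: +20 of 40 at 9; pool empty.
Total = 21×100 + 13×50 + 10×60 + 9×20 = 3530.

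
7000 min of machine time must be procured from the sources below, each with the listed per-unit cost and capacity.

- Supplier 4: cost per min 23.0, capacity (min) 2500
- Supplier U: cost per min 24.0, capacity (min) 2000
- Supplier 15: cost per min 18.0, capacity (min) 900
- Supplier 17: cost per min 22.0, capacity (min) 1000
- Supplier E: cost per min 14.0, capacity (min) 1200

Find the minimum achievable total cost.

Cheapest first:
Take 1200 from Supplier E at 14.0 — need 5800 more.
Supplier 15 (18.0): use full 900 — 4900 min to go.
Take 1000 from Supplier 17 at 22.0 — need 3900 more.
Supplier 4 (23.0): use full 2500 — 1400 min to go.
Supplier U at 24.0: take 1400 of its 2000 — requirement met.
Cost = 1200×14.0 + 900×18.0 + 1000×22.0 + 2500×23.0 + 1400×24.0 = 146100.

146100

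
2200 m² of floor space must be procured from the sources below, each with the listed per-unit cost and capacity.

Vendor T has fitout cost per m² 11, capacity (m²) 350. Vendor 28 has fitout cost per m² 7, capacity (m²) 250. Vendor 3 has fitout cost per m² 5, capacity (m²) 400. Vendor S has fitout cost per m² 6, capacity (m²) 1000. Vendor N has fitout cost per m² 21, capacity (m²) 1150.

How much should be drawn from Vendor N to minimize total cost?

200

Use sources in increasing cost order.
Take 400 from Vendor 3 at 5 → need 1800 more.
Vendor S at 6: take all 1000 m² → 800 still needed.
Take 250 from Vendor 28 at 7 → need 550 more.
Take 350 from Vendor T at 11 → need 200 more.
Vendor N (21): take the remaining 200 → done.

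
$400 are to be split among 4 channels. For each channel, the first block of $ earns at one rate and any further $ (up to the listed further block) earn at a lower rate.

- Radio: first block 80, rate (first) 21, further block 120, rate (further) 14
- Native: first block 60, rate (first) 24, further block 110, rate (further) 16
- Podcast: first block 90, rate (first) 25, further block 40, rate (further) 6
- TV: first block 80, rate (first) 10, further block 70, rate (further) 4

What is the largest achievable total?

Order all 8 blocks by rate: Podcast/tier1 25 > Native/tier1 24 > Radio/tier1 21 > Native/tier2 16 > Radio/tier2 14 > TV/tier1 10 > Podcast/tier2 6 > TV/tier2 4.
Podcast tier1 at 25: fill all 90 ; 310 left.
Fill Native tier1 block (60 at 24) ; 250 left.
Radio tier1 at 21: fill all 80 ; 170 left.
Fill Native tier2 block (110 at 16) ; 60 left.
Radio/tier2: +60 of 120 at 14; pool empty.
Total = 25×90 + 24×60 + 21×80 + 16×110 + 14×60 = 7970.

7970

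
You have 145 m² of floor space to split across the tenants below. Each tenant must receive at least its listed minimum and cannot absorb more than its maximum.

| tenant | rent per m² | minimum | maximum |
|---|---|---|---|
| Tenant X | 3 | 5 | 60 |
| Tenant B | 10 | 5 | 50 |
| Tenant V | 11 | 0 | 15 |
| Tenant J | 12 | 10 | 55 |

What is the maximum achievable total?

1400

Meeting every minimum uses 5+5+0+10 = 20 m², leaving 125.
Order the tenants by rent per m²: Tenant J 12 > Tenant V 11 > Tenant B 10 > Tenant X 3.
Tenant J takes 45 more to reach its cap of 55 ; 80 left.
Tenant V takes 15 more to reach its cap of 15 ; 65 left.
Tenant B: +45 to 50 (cap) ; 20 left.
Tenant X: +20 (room for 55) → 25. Pool exhausted.
Total = 3×25 + 10×50 + 11×15 + 12×55 = 1400.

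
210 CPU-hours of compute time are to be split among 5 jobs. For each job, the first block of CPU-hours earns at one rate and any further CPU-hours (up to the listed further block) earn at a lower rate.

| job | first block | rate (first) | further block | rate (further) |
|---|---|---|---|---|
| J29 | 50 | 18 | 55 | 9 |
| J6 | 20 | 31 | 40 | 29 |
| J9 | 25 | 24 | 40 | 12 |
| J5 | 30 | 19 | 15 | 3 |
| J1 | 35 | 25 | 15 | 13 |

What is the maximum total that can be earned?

4855

Treat each block as its own option and order by rate: J6/tier1 31 > J6/tier2 29 > J1/tier1 25 > J9/tier1 24 > J5/tier1 19 > J29/tier1 18 > J1/tier2 13 > J9/tier2 12 > J29/tier2 9 > J5/tier2 3.
J6/tier1 (31): +20 → 190 left.
J6/tier2 (29): +40 → 150 left.
J1/tier1 (25): +35 → 115 left.
Fill J9 tier1 block (25 at 24) → 90 left.
J5 tier1 at 19: fill all 30 → 60 left.
J29 tier1 at 18: fill all 50 → 10 left.
J1/tier2: +10 of 15 at 13; pool empty.
Total = 31×20 + 29×40 + 25×35 + 24×25 + 19×30 + 18×50 + 13×10 = 4855.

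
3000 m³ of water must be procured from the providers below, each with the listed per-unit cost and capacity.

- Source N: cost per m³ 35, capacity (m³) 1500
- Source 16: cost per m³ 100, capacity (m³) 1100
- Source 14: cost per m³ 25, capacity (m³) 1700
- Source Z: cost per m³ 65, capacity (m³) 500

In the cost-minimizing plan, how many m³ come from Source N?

Fill from the cheapest provider first.
Source 14 at 25: take all 1700 m³ → 1300 still needed.
Source N at 35: take 1300 of its 1500 → requirement met.
Source Z, Source 16: unused.

1300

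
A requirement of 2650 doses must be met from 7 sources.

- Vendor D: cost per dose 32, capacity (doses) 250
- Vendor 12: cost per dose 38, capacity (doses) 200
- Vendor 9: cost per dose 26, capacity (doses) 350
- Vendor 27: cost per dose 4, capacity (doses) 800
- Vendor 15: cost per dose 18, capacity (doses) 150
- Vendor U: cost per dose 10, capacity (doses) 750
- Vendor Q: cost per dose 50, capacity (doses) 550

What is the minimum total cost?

45600

Fill from the cheapest source first.
Vendor 27 at 4: take all 800 doses → 1850 still needed.
Vendor U (10): use full 750 → 1100 doses to go.
Vendor 15 at 18: take all 150 doses → 950 still needed.
Vendor 9 (26): use full 350 → 600 doses to go.
Vendor D at 32: take all 250 doses → 350 still needed.
Take 200 from Vendor 12 at 38 → need 150 more.
Take 150 from Vendor Q at 50 to finish.
Cost = 800×4 + 750×10 + 150×18 + 350×26 + 250×32 + 200×38 + 150×50 = 45600.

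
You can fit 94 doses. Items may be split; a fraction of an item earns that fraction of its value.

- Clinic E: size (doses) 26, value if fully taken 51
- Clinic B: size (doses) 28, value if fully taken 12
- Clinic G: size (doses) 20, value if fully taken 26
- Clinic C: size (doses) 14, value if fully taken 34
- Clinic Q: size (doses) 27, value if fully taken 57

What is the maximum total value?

Rank by value-to-size ratio: Clinic C 34/14≈2.43, Clinic Q 57/27≈2.11, Clinic E 51/26≈1.96, Clinic G 26/20≈1.3, Clinic B 12/28≈0.429.
Take all of Clinic C (14 doses, value 34) ; 80 doses left.
Clinic Q: take in full, 27 doses for value 57 ; 53 left.
Take all of Clinic E (26 doses, value 51) ; 27 doses left.
Take all of Clinic G (20 doses, value 26) ; 7 doses left.
Fill the last 7 doses with part of Clinic B: 7/28 of it earns 3.
Total value = 171.

171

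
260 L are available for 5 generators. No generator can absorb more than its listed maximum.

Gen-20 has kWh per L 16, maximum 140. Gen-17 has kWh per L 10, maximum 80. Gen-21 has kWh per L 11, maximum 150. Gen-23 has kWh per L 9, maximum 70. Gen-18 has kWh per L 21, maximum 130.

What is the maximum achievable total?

4810

Rank by kWh per L: Gen-18 21 > Gen-20 16 > Gen-21 11 > Gen-17 10 > Gen-23 9.
Gen-18 takes 130 to reach its cap of 130 → 130 left.
Only 130 left; Gen-20 takes them to reach 130.
Total = 16×130 + 21×130 = 4810.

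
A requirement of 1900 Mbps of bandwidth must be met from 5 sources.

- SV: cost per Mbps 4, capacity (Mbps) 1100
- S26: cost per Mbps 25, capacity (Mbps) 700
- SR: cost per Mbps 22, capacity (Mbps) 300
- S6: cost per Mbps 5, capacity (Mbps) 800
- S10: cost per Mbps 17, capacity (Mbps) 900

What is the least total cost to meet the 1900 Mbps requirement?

8400

Use sources in increasing cost order.
Take 1100 from SV at 4 ; need 800 more.
S6 at 5: take all 800 Mbps ; 0 still needed.
S10, SR, S26: unused.
Cost = 1100×4 + 800×5 = 8400.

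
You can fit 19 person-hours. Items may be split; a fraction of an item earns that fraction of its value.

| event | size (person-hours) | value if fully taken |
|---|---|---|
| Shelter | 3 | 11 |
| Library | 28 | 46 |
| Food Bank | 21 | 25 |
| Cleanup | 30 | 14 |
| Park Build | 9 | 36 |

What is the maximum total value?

58.5

Sort by value density: Park Build 36/9≈4, Shelter 11/3≈3.67, Library 46/28≈1.64, Food Bank 25/21≈1.19, Cleanup 14/30≈0.467.
All 9 person-hours of Park Build fit (value 36) ; 10 remain.
Take all of Shelter (3 person-hours, value 11) ; 7 person-hours left.
7 person-hours left: a 7/28 share of Library gives 46×7/28 = 11.5.
Total value = 58.5.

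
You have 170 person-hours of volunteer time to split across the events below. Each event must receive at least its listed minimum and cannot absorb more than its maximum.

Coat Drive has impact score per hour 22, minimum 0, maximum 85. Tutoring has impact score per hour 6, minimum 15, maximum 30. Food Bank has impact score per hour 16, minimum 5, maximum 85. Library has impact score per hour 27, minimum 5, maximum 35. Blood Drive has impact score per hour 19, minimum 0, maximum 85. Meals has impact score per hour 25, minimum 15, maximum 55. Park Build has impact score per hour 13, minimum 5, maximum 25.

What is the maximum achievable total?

3765

Meeting every minimum uses 0+15+5+5+0+15+5 = 45 person-hours, leaving 125.
Highest impact score per hour first: Library 27 > Meals 25 > Coat Drive 22 > Blood Drive 19 > Food Bank 16 > Park Build 13 > Tutoring 6.
Library: +30 to 35 (cap) → 95 left.
Meals takes 40 more to reach its cap of 55 → 55 left.
Coat Drive: +55 (room for 85) → 55. Pool exhausted.
Total = 22×55 + 6×15 + 16×5 + 27×35 + 25×55 + 13×5 = 3765.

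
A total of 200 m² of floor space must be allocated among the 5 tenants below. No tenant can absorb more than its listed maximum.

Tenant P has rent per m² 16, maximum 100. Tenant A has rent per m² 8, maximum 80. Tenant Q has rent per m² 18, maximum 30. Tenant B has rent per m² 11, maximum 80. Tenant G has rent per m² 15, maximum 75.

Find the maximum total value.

3190

Rank by rent per m²: Tenant Q 18 > Tenant P 16 > Tenant G 15 > Tenant B 11 > Tenant A 8.
Give Tenant Q 30 to hit its cap of 30 ; 170 left.
Tenant P takes 100 to reach its cap of 100 ; 70 left.
Only 70 left; Tenant G takes them to reach 70.
Total = 16×100 + 18×30 + 15×70 = 3190.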